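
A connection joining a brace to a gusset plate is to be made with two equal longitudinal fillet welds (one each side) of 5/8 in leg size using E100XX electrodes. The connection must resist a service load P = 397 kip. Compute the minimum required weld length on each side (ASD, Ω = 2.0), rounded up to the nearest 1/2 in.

E100XX → F_EXX = 100 ksi.
Throat t_e = 0.707 × 0.625 = 0.4419 in.
r_n/Ω = (0.6 × 100 × 0.4419) / 2.0 = 13.26 kip/in.
L_req = P / (r_n/Ω) = 397 / 13.26 = 29.95 in total.
Per side: 29.95 / 2 = 14.97 in.
Round up → use L = 15 in on each side.

L = 15 in on each side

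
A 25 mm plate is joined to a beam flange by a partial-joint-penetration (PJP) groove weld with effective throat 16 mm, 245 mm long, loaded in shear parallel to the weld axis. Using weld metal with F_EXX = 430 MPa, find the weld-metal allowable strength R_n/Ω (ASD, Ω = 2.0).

Effective throat (given) t_e = 16 mm.
A_we = 16 × 245 = 3920 mm².
F_nw = 0.6 F_EXX = 258 MPa.
R_n/Ω = (258 × 3920) / 2.0 × 10⁻³ = 505.7 kN.

R_n/Ω ≈ 506 kN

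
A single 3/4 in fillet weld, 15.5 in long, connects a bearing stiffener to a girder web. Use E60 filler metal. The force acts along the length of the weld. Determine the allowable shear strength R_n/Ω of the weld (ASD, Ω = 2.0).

E60XX → F_EXX = 60 ksi.
Effective throat t_e = 0.707 × 0.75 = 0.5302 in.
Total length L = 15.5 in; A_we = 0.5302 × 15.5 = 8.219 in².
F_nw = 0.6 F_EXX = 0.6 × 60 = 36 ksi.
R_n = 36 × 8.219 = 295.9 kips; R_n/Ω = 295.9/2.0 = 147.9 kips.

R_n/Ω ≈ 148 kips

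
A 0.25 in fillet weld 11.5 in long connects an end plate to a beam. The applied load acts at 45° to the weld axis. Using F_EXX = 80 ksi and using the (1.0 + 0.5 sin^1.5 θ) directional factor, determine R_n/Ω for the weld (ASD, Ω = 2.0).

t_e = 0.707 × 0.25 = 0.1767 in; A_we = 0.1767 × 11.5 = 2.033 in².
Directional factor: 1.0 + 0.5 sin^1.5(45°) = 1.297.
F_nw = 0.6 × 80 × 1.297 = 62.27 ksi.
R_n/Ω = (62.27 × 2.033) / 2.0 = 63.29 kip.

R_n/Ω ≈ 63.3 kip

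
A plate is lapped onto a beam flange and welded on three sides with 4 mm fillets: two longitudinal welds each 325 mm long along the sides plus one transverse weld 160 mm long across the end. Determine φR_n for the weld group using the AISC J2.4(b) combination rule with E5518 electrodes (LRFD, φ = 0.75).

φR_n ≈ 567 kN

E55XX → F_EXX = 550 MPa.
t_e = 0.707 × 4 = 2.828 mm.
R_nwl = 0.6 × 550 × 2.828 × 650 × 10⁻³ = 606.6 kN (longitudinal, 2 welds).
R_nwt = 0.6 × 550 × 2.828 × 160 × 10⁻³ = 149.3 kN (transverse, base value).
(i) R_nwl + R_nwt = 755.9 kN; (ii) 0.85 R_nwl + 1.5 R_nwt = 739.6 kN.
R_n = max = 755.9 kN [governs: (i)]; φR_n = 566.9 kN.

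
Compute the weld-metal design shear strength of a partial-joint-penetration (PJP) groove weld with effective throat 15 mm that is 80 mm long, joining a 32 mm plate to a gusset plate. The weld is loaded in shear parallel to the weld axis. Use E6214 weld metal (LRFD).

φR_n ≈ 335 kN

E62XX → F_EXX = 620 MPa.
Effective throat (given) t_e = 15 mm.
A_we = 15 × 80 = 1200 mm².
F_nw = 0.6 F_EXX = 372 MPa.
φR_n = 0.75 × 372 × 1200 × 10⁻³ = 334.8 kN.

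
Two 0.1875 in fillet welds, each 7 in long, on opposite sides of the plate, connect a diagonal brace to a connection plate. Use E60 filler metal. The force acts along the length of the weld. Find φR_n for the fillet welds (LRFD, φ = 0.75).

φR_n ≈ 50.1 kips

E60XX → F_EXX = 60 ksi.
Effective throat t_e = 0.707 × 0.1875 = 0.1326 in.
Total length L = 14 in; A_we = 0.1326 × 14 = 1.856 in².
F_nw = 0.6 F_EXX = 0.6 × 60 = 36 ksi.
φR_n = 0.75 × 36 × 1.856 = 50.11 kips.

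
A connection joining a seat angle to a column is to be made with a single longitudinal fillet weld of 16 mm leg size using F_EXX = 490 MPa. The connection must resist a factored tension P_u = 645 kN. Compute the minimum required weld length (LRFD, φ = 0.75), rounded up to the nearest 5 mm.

Throat t_e = 0.707 × 16 = 11.31 mm.
φr_n = 0.75 × 0.6 × 490 × 11.31 × 10⁻³ = 2.494 kN/mm.
L_req = P_u / φr_n = 645 / 2.494 = 258.6 mm total.
Round up → use L = 260 mm.

L = 260 mm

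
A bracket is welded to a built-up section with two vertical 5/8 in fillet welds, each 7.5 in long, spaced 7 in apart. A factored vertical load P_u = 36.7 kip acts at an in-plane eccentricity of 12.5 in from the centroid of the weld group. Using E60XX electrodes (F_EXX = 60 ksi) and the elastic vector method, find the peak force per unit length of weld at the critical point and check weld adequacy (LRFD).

f_max ≈ 11.1 kip/in; adequate

Total weld length L_w = 15 in. Treat welds as unit-width lines.
Polar moment about centroid: J = 2[d³/12 + d(b/2)²] = 2[7.5³/12 + 7.5×3.5²] = 254.1 in³.
Direct shear f_v = P/L_w = 36.7 / 15 = 2.447 kip/in (vertical).
Torsion M = P·e = 36.7 × 12.5 = 458.75 kip·in.
Critical point at (x, y) = (3.5, 3.75) from centroid. f_tx = M·y/J = 6.771 kip/in; f_ty = M·x/J = 6.32 kip/in.
Resultant f_max = √[f_tx² + (f_v + f_ty)²] = √[6.771² + (2.447 + 6.32)²] = 11.08 kip/in.
Capacity per unit length: φr_n = 0.75 × 0.6 × 60 × (0.707 × 0.625) = 11.93 kip/in.
11.08 ≤ 11.93 → adequate.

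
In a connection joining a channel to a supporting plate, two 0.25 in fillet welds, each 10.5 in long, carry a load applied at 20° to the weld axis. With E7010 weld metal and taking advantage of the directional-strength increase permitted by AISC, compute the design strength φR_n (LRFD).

E70XX → F_EXX = 70 ksi.
t_e = 0.707 × 0.25 = 0.1767 in; A_we = 0.1767 × 21 = 3.712 in².
Directional factor: 1.0 + 0.5 sin^1.5(20°) = 1.1.
F_nw = 0.6 × 70 × 1.1 = 46.2 ksi.
φR_n = 0.75 × 46.2 × 3.712 = 128.6 kips.

φR_n ≈ 129 kips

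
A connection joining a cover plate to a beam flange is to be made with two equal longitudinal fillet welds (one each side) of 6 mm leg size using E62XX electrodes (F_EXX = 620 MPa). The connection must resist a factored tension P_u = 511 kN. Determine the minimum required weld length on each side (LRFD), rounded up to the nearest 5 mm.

L = 220 mm on each side

Throat t_e = 0.707 × 6 = 4.242 mm.
φr_n = 0.75 × 0.6 × 620 × 4.242 × 10⁻³ = 1.184 kN/mm.
L_req = P_u / φr_n = 511 / 1.184 = 431.8 mm total.
Per side: 431.8 / 2 = 215.9 mm.
Round up → use L = 220 mm on each side.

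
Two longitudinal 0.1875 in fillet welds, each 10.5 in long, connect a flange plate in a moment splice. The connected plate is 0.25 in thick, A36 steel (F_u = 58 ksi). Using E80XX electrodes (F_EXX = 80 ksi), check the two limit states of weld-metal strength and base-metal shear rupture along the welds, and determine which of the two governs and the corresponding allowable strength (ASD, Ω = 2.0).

t_e = 0.707 × 0.1875 = 0.1326 in; L = 21 in.
Weld metal: R_n/Ω = (1/2.0) × 0.6 × 80 × 0.1326 × 21 = 66.81 kip.
Base metal (shear rupture): R_n/Ω = (1/2.0) × 0.6 × 58 × 0.25 × 21 = 91.35 kip.
Governing: weld metal.

R_n/Ω ≈ 66.8 kip (weld metal governs)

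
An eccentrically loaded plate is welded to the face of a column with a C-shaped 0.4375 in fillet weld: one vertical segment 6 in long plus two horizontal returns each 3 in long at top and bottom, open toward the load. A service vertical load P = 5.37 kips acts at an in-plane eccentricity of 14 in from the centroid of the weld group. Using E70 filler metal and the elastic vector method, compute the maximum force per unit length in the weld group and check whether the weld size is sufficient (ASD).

f_max ≈ 3.67 kip/in; adequate

E70XX → F_EXX = 70 ksi.
Total weld length L_w = 12 in. Treat welds as unit-width lines.
Centroid: x̄ = 2×3×1.5 / 12 = 0.75 in from the vertical weld.
Polar moment about centroid: J = I_x + I_y = [6³/12 + 2×3×3²] + [6×0.75² + 2(3³/12 + 3×0.75²)] = 83.25 in³.
Direct shear f_v = P/L_w = 5.37 / 12 = 0.4475 kip/in (vertical).
Torsion M = P·e = 5.37 × 14 = 75.18 kip·in.
Critical point at (x, y) = (2.25, 3) from centroid. f_tx = M·y/J = 2.709 kip/in; f_ty = M·x/J = 2.032 kip/in.
Resultant f_max = √[f_tx² + (f_v + f_ty)²] = √[2.709² + (0.4475 + 2.032)²] = 3.672 kip/in.
Capacity per unit length: r_n/Ω = (1/2.0) × 0.6 × 70 × (0.707 × 0.4375) = 6.496 kip/in.
3.672 ≤ 6.496 → adequate.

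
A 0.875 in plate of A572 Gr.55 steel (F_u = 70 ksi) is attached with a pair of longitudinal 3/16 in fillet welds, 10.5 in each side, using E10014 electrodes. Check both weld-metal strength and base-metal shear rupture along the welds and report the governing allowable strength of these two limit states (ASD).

R_n/Ω ≈ 83.5 kip (weld metal governs)

E100XX → F_EXX = 100 ksi.
t_e = 0.707 × 0.1875 = 0.1326 in; L = 21 in.
Weld metal: R_n/Ω = (1/2.0) × 0.6 × 100 × 0.1326 × 21 = 83.51 kip.
Base metal (shear rupture): R_n/Ω = (1/2.0) × 0.6 × 70 × 0.875 × 21 = 385.9 kip.
Governing: weld metal.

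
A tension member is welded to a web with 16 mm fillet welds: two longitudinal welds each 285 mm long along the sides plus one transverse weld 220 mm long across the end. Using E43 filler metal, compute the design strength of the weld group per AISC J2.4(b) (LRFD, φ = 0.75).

E43XX → F_EXX = 430 MPa.
t_e = 0.707 × 16 = 11.31 mm.
R_nwl = 0.6 × 430 × 11.31 × 570 × 10⁻³ = 1664 kN (longitudinal, 2 welds).
R_nwt = 0.6 × 430 × 11.31 × 220 × 10⁻³ = 642.1 kN (transverse, base value).
(i) R_nwl + R_nwt = 2306 kN; (ii) 0.85 R_nwl + 1.5 R_nwt = 2377 kN.
R_n = max = 2377 kN [governs: (ii)]; φR_n = 1783 kN.

φR_n ≈ 1780 kN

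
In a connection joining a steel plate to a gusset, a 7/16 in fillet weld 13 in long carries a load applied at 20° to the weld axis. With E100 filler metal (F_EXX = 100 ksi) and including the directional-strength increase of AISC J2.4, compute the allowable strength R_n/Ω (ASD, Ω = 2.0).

R_n/Ω ≈ 133 kip

t_e = 0.707 × 0.4375 = 0.3093 in; A_we = 0.3093 × 13 = 4.021 in².
Directional factor: 1.0 + 0.5 sin^1.5(20°) = 1.1.
F_nw = 0.6 × 100 × 1.1 = 66 ksi.
R_n/Ω = (66 × 4.021) / 2.0 = 132.7 kip.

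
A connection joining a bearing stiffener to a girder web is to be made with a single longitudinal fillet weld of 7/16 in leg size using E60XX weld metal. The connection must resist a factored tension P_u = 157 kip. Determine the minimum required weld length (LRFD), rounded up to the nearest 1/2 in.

E60XX → F_EXX = 60 ksi.
Throat t_e = 0.707 × 0.4375 = 0.3093 in.
φr_n = 0.75 × 0.6 × 60 × 0.3093 = 8.351 kip/in.
L_req = P_u / φr_n = 157 / 8.351 = 18.8 in total.
Round up → use L = 19 in.

L = 19 in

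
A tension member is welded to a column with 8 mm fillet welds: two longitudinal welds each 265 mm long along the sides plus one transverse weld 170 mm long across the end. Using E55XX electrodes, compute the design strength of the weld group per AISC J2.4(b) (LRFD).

φR_n ≈ 988 kN

E55XX → F_EXX = 550 MPa.
t_e = 0.707 × 8 = 5.656 mm.
R_nwl = 0.6 × 550 × 5.656 × 530 × 10⁻³ = 989.2 kN (longitudinal, 2 welds).
R_nwt = 0.6 × 550 × 5.656 × 170 × 10⁻³ = 317.3 kN (transverse, base value).
(i) R_nwl + R_nwt = 1307 kN; (ii) 0.85 R_nwl + 1.5 R_nwt = 1317 kN.
R_n = max = 1317 kN [governs: (ii)]; φR_n = 987.6 kN.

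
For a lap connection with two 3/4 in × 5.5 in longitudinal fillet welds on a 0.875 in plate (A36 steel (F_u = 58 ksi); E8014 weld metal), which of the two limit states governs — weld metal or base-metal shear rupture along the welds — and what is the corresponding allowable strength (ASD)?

R_n/Ω ≈ 140 kip (weld metal governs)

E80XX → F_EXX = 80 ksi.
t_e = 0.707 × 0.75 = 0.5302 in; L = 11 in.
Weld metal: R_n/Ω = (1/2.0) × 0.6 × 80 × 0.5302 × 11 = 140 kip.
Base metal (shear rupture): R_n/Ω = (1/2.0) × 0.6 × 58 × 0.875 × 11 = 167.5 kip.
Governing: weld metal.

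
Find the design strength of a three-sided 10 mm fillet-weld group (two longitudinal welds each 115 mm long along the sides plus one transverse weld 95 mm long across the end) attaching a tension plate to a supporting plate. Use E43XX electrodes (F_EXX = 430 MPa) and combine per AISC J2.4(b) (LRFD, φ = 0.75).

t_e = 0.707 × 10 = 7.07 mm.
R_nwl = 0.6 × 430 × 7.07 × 230 × 10⁻³ = 419.5 kN (longitudinal, 2 welds).
R_nwt = 0.6 × 430 × 7.07 × 95 × 10⁻³ = 173.3 kN (transverse, base value).
(i) R_nwl + R_nwt = 592.8 kN; (ii) 0.85 R_nwl + 1.5 R_nwt = 616.5 kN.
R_n = max = 616.5 kN [governs: (ii)]; φR_n = 462.4 kN.

φR_n ≈ 462 kN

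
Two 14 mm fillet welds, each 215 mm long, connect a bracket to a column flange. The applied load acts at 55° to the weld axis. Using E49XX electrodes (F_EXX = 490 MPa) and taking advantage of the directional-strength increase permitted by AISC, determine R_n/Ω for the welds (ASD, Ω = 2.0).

t_e = 0.707 × 14 = 9.898 mm; A_we = 9.898 × 430 = 4256 mm².
Directional factor: 1.0 + 0.5 sin^1.5(55°) = 1.371.
F_nw = 0.6 × 490 × 1.371 = 403 MPa.
R_n/Ω = (403 × 4256) / 2.0 × 10⁻³ = 857.6 kN.

R_n/Ω ≈ 858 kN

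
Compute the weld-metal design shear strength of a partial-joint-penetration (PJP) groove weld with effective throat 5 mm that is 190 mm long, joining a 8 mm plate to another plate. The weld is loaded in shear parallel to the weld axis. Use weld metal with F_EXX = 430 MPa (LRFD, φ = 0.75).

Effective throat (given) t_e = 5 mm.
A_we = 5 × 190 = 950 mm².
F_nw = 0.6 F_EXX = 258 MPa.
φR_n = 0.75 × 258 × 950 × 10⁻³ = 183.8 kN.

φR_n ≈ 184 kN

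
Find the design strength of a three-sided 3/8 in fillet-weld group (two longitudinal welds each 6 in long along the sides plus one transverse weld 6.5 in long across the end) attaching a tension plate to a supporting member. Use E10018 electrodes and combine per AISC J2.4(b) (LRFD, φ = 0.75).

φR_n ≈ 238 kips

E100XX → F_EXX = 100 ksi.
t_e = 0.707 × 0.375 = 0.2651 in.
R_nwl = 0.6 × 100 × 0.2651 × 12 = 190.9 kips (longitudinal, 2 welds).
R_nwt = 0.6 × 100 × 0.2651 × 6.5 = 103.4 kips (transverse, base value).
(i) R_nwl + R_nwt = 294.3 kips; (ii) 0.85 R_nwl + 1.5 R_nwt = 317.4 kips.
R_n = max = 317.4 kips [governs: (ii)]; φR_n = 238 kips.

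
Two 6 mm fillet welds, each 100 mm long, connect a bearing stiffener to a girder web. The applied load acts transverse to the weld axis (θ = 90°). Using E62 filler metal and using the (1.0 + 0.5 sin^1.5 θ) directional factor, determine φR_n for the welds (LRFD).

E62XX → F_EXX = 620 MPa.
t_e = 0.707 × 6 = 4.242 mm; A_we = 4.242 × 200 = 848.4 mm².
Directional factor: 1.0 + 0.5 sin^1.5(90°) = 1.5.
F_nw = 0.6 × 620 × 1.5 = 558 MPa.
φR_n = 0.75 × 558 × 848.4 × 10⁻³ = 355.1 kN.

φR_n ≈ 355 kN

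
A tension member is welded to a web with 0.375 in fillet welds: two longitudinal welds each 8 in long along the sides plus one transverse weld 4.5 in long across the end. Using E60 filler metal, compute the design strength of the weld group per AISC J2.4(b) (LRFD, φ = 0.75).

E60XX → F_EXX = 60 ksi.
t_e = 0.707 × 0.375 = 0.2651 in.
R_nwl = 0.6 × 60 × 0.2651 × 16 = 152.7 kip (longitudinal, 2 welds).
R_nwt = 0.6 × 60 × 0.2651 × 4.5 = 42.95 kip (transverse, base value).
(i) R_nwl + R_nwt = 195.7 kip; (ii) 0.85 R_nwl + 1.5 R_nwt = 194.2 kip.
R_n = max = 195.7 kip [governs: (i)]; φR_n = 146.7 kip.

φR_n ≈ 147 kip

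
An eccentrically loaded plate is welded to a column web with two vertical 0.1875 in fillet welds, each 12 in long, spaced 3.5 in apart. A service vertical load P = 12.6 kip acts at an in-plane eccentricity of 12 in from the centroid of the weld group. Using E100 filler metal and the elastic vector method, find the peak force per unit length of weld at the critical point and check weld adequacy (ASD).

f_max ≈ 2.81 kip/in; adequate

E100XX → F_EXX = 100 ksi.
Total weld length L_w = 24 in. Treat welds as unit-width lines.
Polar moment about centroid: J = 2[d³/12 + d(b/2)²] = 2[12³/12 + 12×1.75²] = 361.5 in³.
Direct shear f_v = P/L_w = 12.6 / 24 = 0.525 kip/in (vertical).
Torsion M = P·e = 12.6 × 12 = 151.2 kip·in.
Critical point at (x, y) = (1.75, 6) from centroid. f_tx = M·y/J = 2.51 kip/in; f_ty = M·x/J = 0.732 kip/in.
Resultant f_max = √[f_tx² + (f_v + f_ty)²] = √[2.51² + (0.525 + 0.732)²] = 2.807 kip/in.
Capacity per unit length: r_n/Ω = (1/2.0) × 0.6 × 100 × (0.707 × 0.1875) = 3.977 kip/in.
2.807 ≤ 3.977 → adequate.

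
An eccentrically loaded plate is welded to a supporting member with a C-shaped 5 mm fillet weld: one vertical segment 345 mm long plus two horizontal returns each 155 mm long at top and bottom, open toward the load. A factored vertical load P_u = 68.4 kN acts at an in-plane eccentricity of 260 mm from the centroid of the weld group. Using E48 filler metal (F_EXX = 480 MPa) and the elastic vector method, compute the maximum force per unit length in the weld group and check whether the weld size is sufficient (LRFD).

Total weld length L_w = 655 mm. Treat welds as unit-width lines.
Centroid: x̄ = 2×155×77.5 / 655 = 36.68 mm from the vertical weld.
Polar moment about centroid: J = I_x + I_y = [345³/12 + 2×155×172.5²] + [345×36.68² + 2(155³/12 + 155×40.82²)] = 14250000 mm³.
Direct shear f_v = P/L_w = 68.4×10³ / 655 = 104.4 N/mm (vertical).
Torsion M = P·e = 68.4×10³ × 260 = 17784000 N·mm.
Critical point at (x, y) = (118.3, 172.5) from centroid. f_tx = M·y/J = 215.3 N/mm; f_ty = M·x/J = 147.7 N/mm.
Resultant f_max = √[f_tx² + (f_v + f_ty)²] = √[215.3² + (104.4 + 147.7)²] = 331.5 N/mm.
Capacity per unit length: φr_n = 0.75 × 0.6 × 480 × (0.707 × 5) = 763.6 N/mm.
331.5 ≤ 763.6 → adequate.

f_max ≈ 332 N/mm; adequate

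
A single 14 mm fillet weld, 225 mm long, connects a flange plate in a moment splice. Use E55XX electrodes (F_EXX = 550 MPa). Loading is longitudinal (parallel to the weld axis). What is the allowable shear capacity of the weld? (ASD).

Effective throat t_e = 0.707 × 14 = 9.898 mm.
Total length L = 225 mm; A_we = 9.898 × 225 = 2227 mm².
F_nw = 0.6 F_EXX = 0.6 × 550 = 330 MPa.
R_n = 330 × 2227 × 10⁻³ = 734.9 kN; R_n/Ω = 734.9/2.0 = 367.5 kN.

R_n/Ω ≈ 367 kN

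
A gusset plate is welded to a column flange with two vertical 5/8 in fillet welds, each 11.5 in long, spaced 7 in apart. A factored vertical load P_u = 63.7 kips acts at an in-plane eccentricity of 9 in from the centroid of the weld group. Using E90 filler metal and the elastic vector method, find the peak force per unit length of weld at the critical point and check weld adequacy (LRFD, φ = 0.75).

f_max ≈ 8.97 kip/in; adequate

E90XX → F_EXX = 90 ksi.
Total weld length L_w = 23 in. Treat welds as unit-width lines.
Polar moment about centroid: J = 2[d³/12 + d(b/2)²] = 2[11.5³/12 + 11.5×3.5²] = 535.2 in³.
Direct shear f_v = P/L_w = 63.7 / 23 = 2.77 kip/in (vertical).
Torsion M = P·e = 63.7 × 9 = 573.3 kip·in.
Critical point at (x, y) = (3.5, 5.75) from centroid. f_tx = M·y/J = 6.159 kip/in; f_ty = M·x/J = 3.749 kip/in.
Resultant f_max = √[f_tx² + (f_v + f_ty)²] = √[6.159² + (2.77 + 3.749)²] = 8.968 kip/in.
Capacity per unit length: φr_n = 0.75 × 0.6 × 90 × (0.707 × 0.625) = 17.9 kip/in.
8.968 ≤ 17.9 → adequate.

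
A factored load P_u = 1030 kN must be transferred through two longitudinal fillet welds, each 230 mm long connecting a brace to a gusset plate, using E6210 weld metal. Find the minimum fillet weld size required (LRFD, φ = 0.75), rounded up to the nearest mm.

E62XX → F_EXX = 620 MPa.
Total weld length L = 460 mm.
Required throat t_e = P_u / (φ × 0.6 F_EXX × L) = 1030 / (0.75 × 0.6 × 620 × 460 × 10⁻³) = 8.026 mm.
Required leg w = t_e / 0.707 = 11.35 mm → use 12 mm.

w = 12 mm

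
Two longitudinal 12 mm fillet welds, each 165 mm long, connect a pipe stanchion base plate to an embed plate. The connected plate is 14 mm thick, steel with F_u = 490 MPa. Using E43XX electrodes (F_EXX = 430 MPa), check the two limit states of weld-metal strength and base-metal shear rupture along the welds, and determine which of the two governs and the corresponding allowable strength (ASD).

R_n/Ω ≈ 361 kN (weld metal governs)

t_e = 0.707 × 12 = 8.484 mm; L = 330 mm.
Weld metal: R_n/Ω = (1/2.0) × 0.6 × 430 × 8.484 × 330 × 10⁻³ = 361.2 kN.
Base metal (shear rupture): R_n/Ω = (1/2.0) × 0.6 × 490 × 14 × 330 × 10⁻³ = 679.1 kN.
Governing: weld metal.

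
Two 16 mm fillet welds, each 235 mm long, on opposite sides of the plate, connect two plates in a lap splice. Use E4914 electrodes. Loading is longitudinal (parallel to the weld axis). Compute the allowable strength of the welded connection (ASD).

R_n/Ω ≈ 782 kN

E49XX → F_EXX = 490 MPa.
Effective throat t_e = 0.707 × 16 = 11.31 mm.
Total length L = 470 mm; A_we = 11.31 × 470 = 5317 mm².
F_nw = 0.6 F_EXX = 0.6 × 490 = 294 MPa.
R_n = 294 × 5317 × 10⁻³ = 1563 kN; R_n/Ω = 1563/2.0 = 781.5 kN.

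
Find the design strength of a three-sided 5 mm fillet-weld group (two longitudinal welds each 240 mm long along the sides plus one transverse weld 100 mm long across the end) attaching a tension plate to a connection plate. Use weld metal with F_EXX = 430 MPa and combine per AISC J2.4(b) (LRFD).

t_e = 0.707 × 5 = 3.535 mm.
R_nwl = 0.6 × 430 × 3.535 × 480 × 10⁻³ = 437.8 kN (longitudinal, 2 welds).
R_nwt = 0.6 × 430 × 3.535 × 100 × 10⁻³ = 91.2 kN (transverse, base value).
(i) R_nwl + R_nwt = 529 kN; (ii) 0.85 R_nwl + 1.5 R_nwt = 508.9 kN.
R_n = max = 529 kN [governs: (i)]; φR_n = 396.7 kN.

φR_n ≈ 397 kN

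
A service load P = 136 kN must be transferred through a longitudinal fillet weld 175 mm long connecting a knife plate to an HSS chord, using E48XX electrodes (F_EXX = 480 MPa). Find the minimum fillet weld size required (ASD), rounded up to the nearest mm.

w = 8 mm

Total weld length L = 175 mm.
Required throat t_e = P × Ω / (0.6 F_EXX × L) = 136 × 2.0 / (0.6 × 480 × 175 × 10⁻³) = 5.397 mm.
Required leg w = t_e / 0.707 = 7.633 mm → use 8 mm.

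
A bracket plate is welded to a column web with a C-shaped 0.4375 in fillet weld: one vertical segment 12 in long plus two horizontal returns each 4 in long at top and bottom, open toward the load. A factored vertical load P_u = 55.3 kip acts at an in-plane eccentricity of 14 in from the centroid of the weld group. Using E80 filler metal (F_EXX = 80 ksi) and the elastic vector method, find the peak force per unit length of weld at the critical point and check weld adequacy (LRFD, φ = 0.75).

Total weld length L_w = 20 in. Treat welds as unit-width lines.
Centroid: x̄ = 2×4×2 / 20 = 0.8 in from the vertical weld.
Polar moment about centroid: J = I_x + I_y = [12³/12 + 2×4×6²] + [12×0.8² + 2(4³/12 + 4×1.2²)] = 461.9 in³.
Direct shear f_v = P/L_w = 55.3 / 20 = 2.765 kip/in (vertical).
Torsion M = P·e = 55.3 × 14 = 774.2 kip·in.
Critical point at (x, y) = (3.2, 6) from centroid. f_tx = M·y/J = 10.06 kip/in; f_ty = M·x/J = 5.364 kip/in.
Resultant f_max = √[f_tx² + (f_v + f_ty)²] = √[10.06² + (2.765 + 5.364)²] = 12.93 kip/in.
Capacity per unit length: φr_n = 0.75 × 0.6 × 80 × (0.707 × 0.4375) = 11.14 kip/in.
12.93 > 11.14 → NOT adequate.

f_max ≈ 12.9 kip/in; NOT adequate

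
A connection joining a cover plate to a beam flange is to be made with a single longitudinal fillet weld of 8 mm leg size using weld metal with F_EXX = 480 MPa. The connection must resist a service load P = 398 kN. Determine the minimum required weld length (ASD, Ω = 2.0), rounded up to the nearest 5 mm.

Throat t_e = 0.707 × 8 = 5.656 mm.
r_n/Ω = (0.6 × 480 × 5.656) / 2.0 = 814.5 N/mm = 0.8145 kN/mm.
L_req = P / (r_n/Ω) = 398 / 0.8145 = 488.7 mm total.
Round up → use L = 490 mm.

L = 490 mm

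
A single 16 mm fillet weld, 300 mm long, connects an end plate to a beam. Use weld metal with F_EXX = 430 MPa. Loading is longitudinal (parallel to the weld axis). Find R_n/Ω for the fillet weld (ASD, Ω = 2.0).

R_n/Ω ≈ 438 kN

Effective throat t_e = 0.707 × 16 = 11.31 mm.
Total length L = 300 mm; A_we = 11.31 × 300 = 3394 mm².
F_nw = 0.6 F_EXX = 0.6 × 430 = 258 MPa.
R_n = 258 × 3394 × 10⁻³ = 875.5 kN; R_n/Ω = 875.5/2.0 = 437.8 kN.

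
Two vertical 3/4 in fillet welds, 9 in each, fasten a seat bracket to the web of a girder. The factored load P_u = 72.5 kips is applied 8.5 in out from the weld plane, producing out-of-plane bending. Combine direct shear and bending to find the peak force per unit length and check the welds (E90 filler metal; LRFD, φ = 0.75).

E90XX → F_EXX = 90 ksi.
L_w = 2 × 9 = 18 in; section modulus (unit throat) S = 2 × L²/6 = 27 in².
Direct shear f_v = P/L_w = 72.5/18 = 4.028 kip/in.
Moment M = P × e = 72.5 × 8.5 = 616.25 kip·in; bending f_b = M/S = 22.82 kip/in.
f_max = √(f_v² + f_b²) = √(4.028² + 22.82²) = 23.18 kip/in.
φr_n = 0.75 × 0.6 × 90 × (0.707 × 0.75) = 21.48 kip/in → NOT adequate.

f_max ≈ 23.2 kip/in; NOT adequate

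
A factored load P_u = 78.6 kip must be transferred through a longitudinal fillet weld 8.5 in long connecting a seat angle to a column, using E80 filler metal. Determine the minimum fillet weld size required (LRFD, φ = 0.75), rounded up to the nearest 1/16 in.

w = 3/8 in

E80XX → F_EXX = 80 ksi.
Total weld length L = 8.5 in.
Required throat t_e = P_u / (φ × 0.6 F_EXX × L) = 78.6 / (0.75 × 0.6 × 80 × 8.5) = 0.2569 in.
Required leg w = t_e / 0.707 = 0.3633 in → use 3/8 in.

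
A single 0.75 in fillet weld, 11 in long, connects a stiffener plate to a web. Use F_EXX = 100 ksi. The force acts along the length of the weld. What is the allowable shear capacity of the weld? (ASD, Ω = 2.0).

Effective throat t_e = 0.707 × 0.75 = 0.5302 in.
Total length L = 11 in; A_we = 0.5302 × 11 = 5.833 in².
F_nw = 0.6 F_EXX = 0.6 × 100 = 60 ksi.
R_n = 60 × 5.833 = 350 kips; R_n/Ω = 350/2.0 = 175 kips.

R_n/Ω ≈ 175 kips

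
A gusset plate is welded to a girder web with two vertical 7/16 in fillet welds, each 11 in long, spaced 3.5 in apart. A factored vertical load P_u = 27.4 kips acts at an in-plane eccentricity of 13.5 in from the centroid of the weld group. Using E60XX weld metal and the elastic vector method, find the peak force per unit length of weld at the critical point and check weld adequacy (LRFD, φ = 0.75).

f_max ≈ 7.85 kip/in; adequate

E60XX → F_EXX = 60 ksi.
Total weld length L_w = 22 in. Treat welds as unit-width lines.
Polar moment about centroid: J = 2[d³/12 + d(b/2)²] = 2[11³/12 + 11×1.75²] = 289.2 in³.
Direct shear f_v = P/L_w = 27.4 / 22 = 1.245 kip/in (vertical).
Torsion M = P·e = 27.4 × 13.5 = 369.9 kip·in.
Critical point at (x, y) = (1.75, 5.5) from centroid. f_tx = M·y/J = 7.035 kip/in; f_ty = M·x/J = 2.238 kip/in.
Resultant f_max = √[f_tx² + (f_v + f_ty)²] = √[7.035² + (1.245 + 2.238)²] = 7.85 kip/in.
Capacity per unit length: φr_n = 0.75 × 0.6 × 60 × (0.707 × 0.4375) = 8.351 kip/in.
7.85 ≤ 8.351 → adequate.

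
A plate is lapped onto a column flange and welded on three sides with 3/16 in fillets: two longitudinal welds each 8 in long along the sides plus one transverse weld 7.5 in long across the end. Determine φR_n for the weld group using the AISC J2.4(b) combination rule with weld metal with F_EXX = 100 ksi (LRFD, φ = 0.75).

φR_n ≈ 148 kips

t_e = 0.707 × 0.1875 = 0.1326 in.
R_nwl = 0.6 × 100 × 0.1326 × 16 = 127.3 kips (longitudinal, 2 welds).
R_nwt = 0.6 × 100 × 0.1326 × 7.5 = 59.65 kips (transverse, base value).
(i) R_nwl + R_nwt = 186.9 kips; (ii) 0.85 R_nwl + 1.5 R_nwt = 197.7 kips.
R_n = max = 197.7 kips [governs: (ii)]; φR_n = 148.2 kips.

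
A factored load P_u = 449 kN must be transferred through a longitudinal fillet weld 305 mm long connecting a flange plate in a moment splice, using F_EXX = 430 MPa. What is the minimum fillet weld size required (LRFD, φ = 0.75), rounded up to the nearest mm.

w = 11 mm

Total weld length L = 305 mm.
Required throat t_e = P_u / (φ × 0.6 F_EXX × L) = 449 / (0.75 × 0.6 × 430 × 305 × 10⁻³) = 7.608 mm.
Required leg w = t_e / 0.707 = 10.76 mm → use 11 mm.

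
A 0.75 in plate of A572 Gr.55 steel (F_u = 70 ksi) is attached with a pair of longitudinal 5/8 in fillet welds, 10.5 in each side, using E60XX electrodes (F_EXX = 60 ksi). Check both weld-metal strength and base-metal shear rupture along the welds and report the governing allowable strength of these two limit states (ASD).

t_e = 0.707 × 0.625 = 0.4419 in; L = 21 in.
Weld metal: R_n/Ω = (1/2.0) × 0.6 × 60 × 0.4419 × 21 = 167 kip.
Base metal (shear rupture): R_n/Ω = (1/2.0) × 0.6 × 70 × 0.75 × 21 = 330.8 kip.
Governing: weld metal.

R_n/Ω ≈ 167 kip (weld metal governs)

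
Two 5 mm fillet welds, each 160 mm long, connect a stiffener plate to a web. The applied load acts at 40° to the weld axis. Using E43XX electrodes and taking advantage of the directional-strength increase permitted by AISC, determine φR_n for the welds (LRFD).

E43XX → F_EXX = 430 MPa.
t_e = 0.707 × 5 = 3.535 mm; A_we = 3.535 × 320 = 1131 mm².
Directional factor: 1.0 + 0.5 sin^1.5(40°) = 1.258.
F_nw = 0.6 × 430 × 1.258 = 324.5 MPa.
φR_n = 0.75 × 324.5 × 1131 × 10⁻³ = 275.3 kN.

φR_n ≈ 275 kN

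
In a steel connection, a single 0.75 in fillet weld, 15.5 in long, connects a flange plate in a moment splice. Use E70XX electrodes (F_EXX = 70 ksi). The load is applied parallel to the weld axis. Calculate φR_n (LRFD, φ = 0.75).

Effective throat t_e = 0.707 × 0.75 = 0.5302 in.
Total length L = 15.5 in; A_we = 0.5302 × 15.5 = 8.219 in².
F_nw = 0.6 F_EXX = 0.6 × 70 = 42 ksi.
φR_n = 0.75 × 42 × 8.219 = 258.9 kips.

φR_n ≈ 259 kips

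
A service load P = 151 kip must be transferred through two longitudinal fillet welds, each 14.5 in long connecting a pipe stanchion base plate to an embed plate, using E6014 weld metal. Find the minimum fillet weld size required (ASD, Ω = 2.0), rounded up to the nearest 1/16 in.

E60XX → F_EXX = 60 ksi.
Total weld length L = 29 in.
Required throat t_e = P × Ω / (0.6 F_EXX × L) = 151 × 2.0 / (0.6 × 60 × 29) = 0.2893 in.
Required leg w = t_e / 0.707 = 0.4092 in → use 7/16 in.

w = 7/16 in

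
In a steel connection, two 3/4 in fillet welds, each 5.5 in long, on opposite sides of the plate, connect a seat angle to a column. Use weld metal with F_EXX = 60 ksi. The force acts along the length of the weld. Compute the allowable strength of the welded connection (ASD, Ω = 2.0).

R_n/Ω ≈ 105 kip

Effective throat t_e = 0.707 × 0.75 = 0.5302 in.
Total length L = 11 in; A_we = 0.5302 × 11 = 5.833 in².
F_nw = 0.6 F_EXX = 0.6 × 60 = 36 ksi.
R_n = 36 × 5.833 = 210 kip; R_n/Ω = 210/2.0 = 105 kip.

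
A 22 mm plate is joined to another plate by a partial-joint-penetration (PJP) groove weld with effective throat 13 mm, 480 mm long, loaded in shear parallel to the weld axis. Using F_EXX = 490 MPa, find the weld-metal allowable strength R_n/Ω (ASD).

Effective throat (given) t_e = 13 mm.
A_we = 13 × 480 = 6240 mm².
F_nw = 0.6 F_EXX = 294 MPa.
R_n/Ω = (294 × 6240) / 2.0 × 10⁻³ = 917.3 kN.

R_n/Ω ≈ 917 kN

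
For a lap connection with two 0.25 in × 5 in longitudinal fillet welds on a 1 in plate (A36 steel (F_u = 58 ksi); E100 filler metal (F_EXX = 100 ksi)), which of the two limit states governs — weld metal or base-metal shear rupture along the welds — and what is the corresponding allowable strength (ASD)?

t_e = 0.707 × 0.25 = 0.1767 in; L = 10 in.
Weld metal: R_n/Ω = (1/2.0) × 0.6 × 100 × 0.1767 × 10 = 53.02 kips.
Base metal (shear rupture): R_n/Ω = (1/2.0) × 0.6 × 58 × 1 × 10 = 174 kips.
Governing: weld metal.

R_n/Ω ≈ 53 kips (weld metal governs)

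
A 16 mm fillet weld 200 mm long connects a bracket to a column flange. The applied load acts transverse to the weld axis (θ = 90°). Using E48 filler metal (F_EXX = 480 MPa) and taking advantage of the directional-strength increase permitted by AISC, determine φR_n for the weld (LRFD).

t_e = 0.707 × 16 = 11.31 mm; A_we = 11.31 × 200 = 2262 mm².
Directional factor: 1.0 + 0.5 sin^1.5(90°) = 1.5.
F_nw = 0.6 × 480 × 1.5 = 432 MPa.
φR_n = 0.75 × 432 × 2262 × 10⁻³ = 733 kN.

φR_n ≈ 733 kN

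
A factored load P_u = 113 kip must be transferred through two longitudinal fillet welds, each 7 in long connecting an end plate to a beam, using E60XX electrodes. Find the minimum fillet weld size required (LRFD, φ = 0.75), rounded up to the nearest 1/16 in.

E60XX → F_EXX = 60 ksi.
Total weld length L = 14 in.
Required throat t_e = P_u / (φ × 0.6 F_EXX × L) = 113 / (0.75 × 0.6 × 60 × 14) = 0.2989 in.
Required leg w = t_e / 0.707 = 0.4228 in → use 7/16 in.

w = 7/16 in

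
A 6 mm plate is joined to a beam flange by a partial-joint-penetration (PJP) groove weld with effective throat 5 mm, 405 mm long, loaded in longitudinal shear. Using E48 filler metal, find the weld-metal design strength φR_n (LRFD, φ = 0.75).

E48XX → F_EXX = 480 MPa.
Effective throat (given) t_e = 5 mm.
A_we = 5 × 405 = 2025 mm².
F_nw = 0.6 F_EXX = 288 MPa.
φR_n = 0.75 × 288 × 2025 × 10⁻³ = 437.4 kN.

φR_n ≈ 437 kN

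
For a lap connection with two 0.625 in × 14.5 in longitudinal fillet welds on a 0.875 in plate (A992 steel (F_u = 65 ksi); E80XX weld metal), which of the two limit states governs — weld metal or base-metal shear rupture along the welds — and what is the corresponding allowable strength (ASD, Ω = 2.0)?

R_n/Ω ≈ 308 kip (weld metal governs)

E80XX → F_EXX = 80 ksi.
t_e = 0.707 × 0.625 = 0.4419 in; L = 29 in.
Weld metal: R_n/Ω = (1/2.0) × 0.6 × 80 × 0.4419 × 29 = 307.5 kip.
Base metal (shear rupture): R_n/Ω = (1/2.0) × 0.6 × 65 × 0.875 × 29 = 494.8 kip.
Governing: weld metal.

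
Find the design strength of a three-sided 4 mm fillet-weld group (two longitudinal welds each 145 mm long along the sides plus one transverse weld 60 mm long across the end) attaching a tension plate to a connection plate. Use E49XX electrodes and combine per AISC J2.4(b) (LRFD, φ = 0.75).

E49XX → F_EXX = 490 MPa.
t_e = 0.707 × 4 = 2.828 mm.
R_nwl = 0.6 × 490 × 2.828 × 290 × 10⁻³ = 241.1 kN (longitudinal, 2 welds).
R_nwt = 0.6 × 490 × 2.828 × 60 × 10⁻³ = 49.89 kN (transverse, base value).
(i) R_nwl + R_nwt = 291 kN; (ii) 0.85 R_nwl + 1.5 R_nwt = 279.8 kN.
R_n = max = 291 kN [governs: (i)]; φR_n = 218.3 kN.

φR_n ≈ 218 kN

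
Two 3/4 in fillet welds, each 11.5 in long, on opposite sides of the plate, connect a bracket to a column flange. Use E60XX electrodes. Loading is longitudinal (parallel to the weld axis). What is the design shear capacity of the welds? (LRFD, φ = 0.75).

E60XX → F_EXX = 60 ksi.
Effective throat t_e = 0.707 × 0.75 = 0.5302 in.
Total length L = 23 in; A_we = 0.5302 × 23 = 12.2 in².
F_nw = 0.6 F_EXX = 0.6 × 60 = 36 ksi.
φR_n = 0.75 × 36 × 12.2 = 329.3 kip.

φR_n ≈ 329 kip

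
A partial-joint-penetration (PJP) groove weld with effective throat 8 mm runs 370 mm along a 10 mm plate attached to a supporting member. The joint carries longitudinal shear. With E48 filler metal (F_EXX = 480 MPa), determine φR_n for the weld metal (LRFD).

φR_n ≈ 639 kN

Effective throat (given) t_e = 8 mm.
A_we = 8 × 370 = 2960 mm².
F_nw = 0.6 F_EXX = 288 MPa.
φR_n = 0.75 × 288 × 2960 × 10⁻³ = 639.4 kN.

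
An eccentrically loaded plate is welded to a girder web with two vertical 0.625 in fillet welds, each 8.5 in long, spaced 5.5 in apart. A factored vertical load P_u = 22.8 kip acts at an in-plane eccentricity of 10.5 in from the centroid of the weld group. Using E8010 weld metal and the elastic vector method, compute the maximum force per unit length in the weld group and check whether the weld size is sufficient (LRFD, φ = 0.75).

f_max ≈ 6.08 kip/in; adequate

E80XX → F_EXX = 80 ksi.
Total weld length L_w = 17 in. Treat welds as unit-width lines.
Polar moment about centroid: J = 2[d³/12 + d(b/2)²] = 2[8.5³/12 + 8.5×2.75²] = 230.9 in³.
Direct shear f_v = P/L_w = 22.8 / 17 = 1.341 kip/in (vertical).
Torsion M = P·e = 22.8 × 10.5 = 239.4 kip·in.
Critical point at (x, y) = (2.75, 4.25) from centroid. f_tx = M·y/J = 4.406 kip/in; f_ty = M·x/J = 2.851 kip/in.
Resultant f_max = √[f_tx² + (f_v + f_ty)²] = √[4.406² + (1.341 + 2.851)²] = 6.082 kip/in.
Capacity per unit length: φr_n = 0.75 × 0.6 × 80 × (0.707 × 0.625) = 15.91 kip/in.
6.082 ≤ 15.91 → adequate.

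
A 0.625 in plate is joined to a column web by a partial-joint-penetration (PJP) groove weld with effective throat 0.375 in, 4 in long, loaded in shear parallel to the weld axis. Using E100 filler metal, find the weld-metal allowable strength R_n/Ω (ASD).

R_n/Ω ≈ 45 kips

E100XX → F_EXX = 100 ksi.
Effective throat (given) t_e = 0.375 in.
A_we = 0.375 × 4 = 1.5 in².
F_nw = 0.6 F_EXX = 60 ksi.
R_n/Ω = (60 × 1.5) / 2.0 = 45 kips.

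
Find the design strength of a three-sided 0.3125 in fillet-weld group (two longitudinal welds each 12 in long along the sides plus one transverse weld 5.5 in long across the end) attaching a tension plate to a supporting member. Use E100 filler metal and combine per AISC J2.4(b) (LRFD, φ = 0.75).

E100XX → F_EXX = 100 ksi.
t_e = 0.707 × 0.3125 = 0.2209 in.
R_nwl = 0.6 × 100 × 0.2209 × 24 = 318.1 kips (longitudinal, 2 welds).
R_nwt = 0.6 × 100 × 0.2209 × 5.5 = 72.91 kips (transverse, base value).
(i) R_nwl + R_nwt = 391.1 kips; (ii) 0.85 R_nwl + 1.5 R_nwt = 379.8 kips.
R_n = max = 391.1 kips [governs: (i)]; φR_n = 293.3 kips.

φR_n ≈ 293 kips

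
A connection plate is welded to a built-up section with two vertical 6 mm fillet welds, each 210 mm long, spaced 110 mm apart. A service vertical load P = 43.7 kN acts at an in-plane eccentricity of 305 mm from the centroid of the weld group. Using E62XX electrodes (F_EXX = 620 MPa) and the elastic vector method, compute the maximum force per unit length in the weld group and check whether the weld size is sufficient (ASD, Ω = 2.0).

Total weld length L_w = 420 mm. Treat welds as unit-width lines.
Polar moment about centroid: J = 2[d³/12 + d(b/2)²] = 2[210³/12 + 210×55²] = 2814000 mm³.
Direct shear f_v = P/L_w = 43.7×10³ / 420 = 104 N/mm (vertical).
Torsion M = P·e = 43.7×10³ × 305 = 13328000 N·mm.
Critical point at (x, y) = (55, 105) from centroid. f_tx = M·y/J = 497.3 N/mm; f_ty = M·x/J = 260.5 N/mm.
Resultant f_max = √[f_tx² + (f_v + f_ty)²] = √[497.3² + (104 + 260.5)²] = 616.6 N/mm.
Capacity per unit length: r_n/Ω = (1/2.0) × 0.6 × 620 × (0.707 × 6) = 789 N/mm.
616.6 ≤ 789 → adequate.

f_max ≈ 617 N/mm; adequate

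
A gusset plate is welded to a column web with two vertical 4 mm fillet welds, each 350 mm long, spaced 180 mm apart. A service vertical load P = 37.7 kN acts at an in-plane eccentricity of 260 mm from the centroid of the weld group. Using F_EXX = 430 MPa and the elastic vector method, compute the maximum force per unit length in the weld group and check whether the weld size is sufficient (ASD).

f_max ≈ 182 N/mm; adequate

Total weld length L_w = 700 mm. Treat welds as unit-width lines.
Polar moment about centroid: J = 2[d³/12 + d(b/2)²] = 2[350³/12 + 350×90²] = 12820000 mm³.
Direct shear f_v = P/L_w = 37.7×10³ / 700 = 53.86 N/mm (vertical).
Torsion M = P·e = 37.7×10³ × 260 = 9802000 N·mm.
Critical point at (x, y) = (90, 175) from centroid. f_tx = M·y/J = 133.8 N/mm; f_ty = M·x/J = 68.84 N/mm.
Resultant f_max = √[f_tx² + (f_v + f_ty)²] = √[133.8² + (53.86 + 68.84)²] = 181.6 N/mm.
Capacity per unit length: r_n/Ω = (1/2.0) × 0.6 × 430 × (0.707 × 4) = 364.8 N/mm.
181.6 ≤ 364.8 → adequate.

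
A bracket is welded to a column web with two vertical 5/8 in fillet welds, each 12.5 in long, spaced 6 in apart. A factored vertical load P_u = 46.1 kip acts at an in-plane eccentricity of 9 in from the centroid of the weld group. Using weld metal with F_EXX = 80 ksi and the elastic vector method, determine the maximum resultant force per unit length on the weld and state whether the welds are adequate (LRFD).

Total weld length L_w = 25 in. Treat welds as unit-width lines.
Polar moment about centroid: J = 2[d³/12 + d(b/2)²] = 2[12.5³/12 + 12.5×3²] = 550.5 in³.
Direct shear f_v = P/L_w = 46.1 / 25 = 1.844 kip/in (vertical).
Torsion M = P·e = 46.1 × 9 = 414.9 kip·in.
Critical point at (x, y) = (3, 6.25) from centroid. f_tx = M·y/J = 4.71 kip/in; f_ty = M·x/J = 2.261 kip/in.
Resultant f_max = √[f_tx² + (f_v + f_ty)²] = √[4.71² + (1.844 + 2.261)²] = 6.248 kip/in.
Capacity per unit length: φr_n = 0.75 × 0.6 × 80 × (0.707 × 0.625) = 15.91 kip/in.
6.248 ≤ 15.91 → adequate.

f_max ≈ 6.25 kip/in; adequate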